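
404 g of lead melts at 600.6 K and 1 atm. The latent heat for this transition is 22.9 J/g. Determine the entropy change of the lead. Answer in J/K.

Heat absorbed by the substance: Q = mL = 404 × 22.9 = 9251.6 J.
At constant T, ΔS = Q_rev/T = 9251.6 / 600.6 = 15.4 J/K.

ΔS = 15.4 J/K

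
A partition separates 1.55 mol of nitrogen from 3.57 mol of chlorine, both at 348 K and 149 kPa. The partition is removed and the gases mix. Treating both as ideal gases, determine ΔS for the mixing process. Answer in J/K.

ΔS_mix = 26.1 J/K

Mole fractions: x_A = 1.55/5.12 = 0.303, x_B = 0.697.
ΔS_mix = −R(n_A ln x_A + n_B ln x_B) = −8.314 × (1.55 ln 0.303 + 3.57 ln 0.697) = 26.1 J/K.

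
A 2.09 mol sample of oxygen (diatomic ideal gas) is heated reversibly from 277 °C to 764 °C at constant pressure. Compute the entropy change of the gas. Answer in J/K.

ΔS = 38.6 J/K

In kelvin: T₁ = 550.15 K, T₂ = 1037.15 K. At constant pressure, ΔS = nC_p ln(T₂/T₁) with C_p = 7R/2 = 29.1 J mol⁻¹ K⁻¹.
ΔS = 2.09 × 29.1 × ln(1037.15/550.15) = 38.6 J/K.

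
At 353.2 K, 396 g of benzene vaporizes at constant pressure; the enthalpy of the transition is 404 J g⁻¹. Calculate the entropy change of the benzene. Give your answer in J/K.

ΔS = 453 J/K

Heat absorbed by the substance: Q = mL = 396 × 404 = 159984 J.
At constant T, ΔS = Q_rev/T = 159984 / 353.2 = 453 J/K.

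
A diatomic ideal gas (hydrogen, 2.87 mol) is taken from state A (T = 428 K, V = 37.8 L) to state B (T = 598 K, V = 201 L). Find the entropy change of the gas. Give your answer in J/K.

ΔS = 59.8 J/K

Entropy is a state function: ΔS = nC_V ln(T₂/T₁) + nR ln(V₂/V₁), with C_V = 5R/2 = 20.79 J mol⁻¹ K⁻¹ for a diatomic ideal gas.
ΔS = 2.87 × [20.79 × ln(598/428) + 8.314 × ln(201/37.8)] = 59.8 J/K.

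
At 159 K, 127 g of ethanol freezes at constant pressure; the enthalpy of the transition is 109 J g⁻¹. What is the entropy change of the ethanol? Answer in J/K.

Heat released by the substance: Q = −mL = −127 × 109 = −13843 J.
At constant T, ΔS = Q_rev/T = −13843 / 159 = -87.1 J/K.

ΔS = -87.1 J/K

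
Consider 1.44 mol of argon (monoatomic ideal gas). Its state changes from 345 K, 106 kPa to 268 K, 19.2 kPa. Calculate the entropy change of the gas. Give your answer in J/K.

ΔS = 12.9 J/K

ΔS = nC_p ln(T₂/T₁) − nR ln(P₂/P₁), with C_p = 5R/2 = 20.79 J mol⁻¹ K⁻¹ for a monoatomic ideal gas.
ΔS = 1.44 × [20.79 × ln(268/345) − 8.314 × ln(19.2/106)] = 12.9 J/K.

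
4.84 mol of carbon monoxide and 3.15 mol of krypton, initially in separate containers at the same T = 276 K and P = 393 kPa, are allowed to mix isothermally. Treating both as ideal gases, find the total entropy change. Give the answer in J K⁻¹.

ΔS_mix = 44.5 J/K

Mole fractions: x_A = 4.84/7.99 = 0.606, x_B = 0.394.
ΔS_mix = −R(n_A ln x_A + n_B ln x_B) = −8.314 × (4.84 ln 0.606 + 3.15 ln 0.394) = 44.5 J/K.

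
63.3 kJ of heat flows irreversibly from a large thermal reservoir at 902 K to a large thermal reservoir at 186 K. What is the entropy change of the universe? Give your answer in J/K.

ΔS_hot = −Q/T_H = −63300/902 = -70.18 J/K and ΔS_cold = +Q/T_C = 63300/186 = 340.3 J/K.
ΔS_total = -70.18 + 340.3 = 270 J/K, positive as the second law requires.

ΔS_total = 270 J/K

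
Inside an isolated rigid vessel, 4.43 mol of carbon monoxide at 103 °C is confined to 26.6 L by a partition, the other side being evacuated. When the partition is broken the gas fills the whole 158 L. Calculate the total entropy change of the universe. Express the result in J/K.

ΔS_universe = 65.6 J/K

For an ideal gas in free expansion Q = 0 and W = 0, so T is unchanged.
Entropy is a state function; using a reversible isothermal path, ΔS_gas = nR ln(V₂/V₁) = 4.43 × 8.314 × ln(158/26.6) = 65.6 J/K.
The insulated surroundings exchange no heat, so ΔS_surr = 0 and ΔS_universe = ΔS_gas.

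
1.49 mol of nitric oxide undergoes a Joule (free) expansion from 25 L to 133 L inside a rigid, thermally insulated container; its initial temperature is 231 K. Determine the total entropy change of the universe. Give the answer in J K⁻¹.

For an ideal gas in free expansion Q = 0 and W = 0, so T is unchanged.
Entropy is a state function; using a reversible isothermal path, ΔS_gas = nR ln(V₂/V₁) = 1.49 × 8.314 × ln(133/25) = 20.7 J/K.
The insulated surroundings exchange no heat, so ΔS_surr = 0 and ΔS_universe = ΔS_gas.

ΔS_universe = 20.7 J/K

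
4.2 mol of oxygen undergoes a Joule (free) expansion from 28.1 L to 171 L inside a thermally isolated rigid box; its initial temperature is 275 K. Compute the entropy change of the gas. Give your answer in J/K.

ΔS_gas = 63.1 J/K

No heat is exchanged and no work is done, so the ideal-gas temperature stays constant.
Entropy is a state function; using a reversible isothermal path, ΔS_gas = nR ln(V₂/V₁) = 4.2 × 8.314 × ln(171/28.1) = 63.1 J/K.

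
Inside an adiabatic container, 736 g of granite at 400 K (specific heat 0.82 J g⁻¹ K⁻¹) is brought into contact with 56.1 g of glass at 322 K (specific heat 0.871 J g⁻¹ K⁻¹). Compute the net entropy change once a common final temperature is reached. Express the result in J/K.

ΔS_total = 1 J/K

Energy balance: T_f = (m₁c₁T₁ + m₂c₂T₂)/(m₁c₁ + m₂c₂) = 394.16 K.
ΔS₁ = m₁c₁ ln(T_f/T₁) = 603.52 × ln(394.16/400) = -8.88 J/K.
ΔS₂ = m₂c₂ ln(T_f/T₂) = 48.8631 × ln(394.16/322) = 9.88 J/K.
ΔS_total = -8.88 + 9.88 = 1 J/K.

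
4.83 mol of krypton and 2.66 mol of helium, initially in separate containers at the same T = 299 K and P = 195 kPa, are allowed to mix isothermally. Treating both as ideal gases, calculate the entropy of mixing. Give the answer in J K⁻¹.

ΔS_mix = 40.5 J/K

Mole fractions: x_A = 4.83/7.49 = 0.645, x_B = 0.355.
ΔS_mix = −R(n_A ln x_A + n_B ln x_B) = −8.314 × (4.83 ln 0.645 + 2.66 ln 0.355) = 40.5 J/K.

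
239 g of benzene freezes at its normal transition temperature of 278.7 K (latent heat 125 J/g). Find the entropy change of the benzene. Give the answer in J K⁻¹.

ΔS = -107 J/K

Heat released by the substance: Q = −mL = −239 × 125 = −29875 J.
At constant T, ΔS = Q_rev/T = −29875 / 278.7 = -107 J/K.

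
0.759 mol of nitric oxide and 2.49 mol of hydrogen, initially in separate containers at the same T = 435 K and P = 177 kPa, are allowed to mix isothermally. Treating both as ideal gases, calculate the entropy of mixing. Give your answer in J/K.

Mole fractions: x_A = 0.759/3.25 = 0.234, x_B = 0.766.
ΔS_mix = −R(n_A ln x_A + n_B ln x_B) = −8.314 × (0.759 ln 0.234 + 2.49 ln 0.766) = 14.7 J/K.

ΔS_mix = 14.7 J/K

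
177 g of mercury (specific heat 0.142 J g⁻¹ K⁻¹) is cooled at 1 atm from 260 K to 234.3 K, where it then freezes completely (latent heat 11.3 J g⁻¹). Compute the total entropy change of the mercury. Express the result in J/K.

Cooling step: ΔS₁ = m c ln(T_tr/T_i) = 177 × 0.142 × ln(234.3/260) = -2.616 J/K.
Phase change: ΔS₂ = −mL/T_tr = −177 × 11.3 / 234.3 = -8.536 J/K.
ΔS_total = (-2.616) + (-8.536) = -11.2 J/K.

ΔS = -11.2 J/K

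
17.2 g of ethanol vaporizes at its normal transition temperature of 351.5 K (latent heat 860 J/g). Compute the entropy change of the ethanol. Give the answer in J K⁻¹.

ΔS = 42.1 J/K

Heat absorbed by the substance: Q = mL = 17.2 × 860 = 14792 J.
At constant T, ΔS = Q_rev/T = 14792 / 351.5 = 42.1 J/K.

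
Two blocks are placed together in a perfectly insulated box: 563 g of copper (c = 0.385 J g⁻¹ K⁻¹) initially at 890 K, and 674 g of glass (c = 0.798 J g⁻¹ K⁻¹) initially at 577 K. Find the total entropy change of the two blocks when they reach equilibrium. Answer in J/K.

Energy balance: T_f = (m₁c₁T₁ + m₂c₂T₂)/(m₁c₁ + m₂c₂) = 666.91 K.
ΔS₁ = m₁c₁ ln(T_f/T₁) = 216.755 × ln(666.91/890) = -62.55 J/K.
ΔS₂ = m₂c₂ ln(T_f/T₂) = 537.852 × ln(666.91/577) = 77.89 J/K.
ΔS_total = -62.55 + 77.89 = 15.3 J/K.

ΔS_total = 15.3 J/K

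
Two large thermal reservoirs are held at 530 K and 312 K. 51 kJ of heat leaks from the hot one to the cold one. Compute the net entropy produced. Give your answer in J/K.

ΔS_hot = −Q/T_H = −51000/530 = -96.226 J/K and ΔS_cold = +Q/T_C = 51000/312 = 163.46 J/K.
ΔS_total = -96.226 + 163.46 = 67.2 J/K, positive as the second law requires.

ΔS_total = 67.2 J/K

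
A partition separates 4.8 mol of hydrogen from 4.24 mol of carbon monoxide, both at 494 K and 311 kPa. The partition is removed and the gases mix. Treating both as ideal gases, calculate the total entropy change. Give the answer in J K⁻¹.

ΔS_mix = 52 J/K

Mole fractions: x_A = 4.8/9.04 = 0.531, x_B = 0.469.
ΔS_mix = −R(n_A ln x_A + n_B ln x_B) = −8.314 × (4.8 ln 0.531 + 4.24 ln 0.469) = 52 J/K.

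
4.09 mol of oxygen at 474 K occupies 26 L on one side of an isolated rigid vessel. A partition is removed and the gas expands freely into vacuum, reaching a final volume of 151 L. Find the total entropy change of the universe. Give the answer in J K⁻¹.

For an ideal gas in free expansion Q = 0 and W = 0, so T is unchanged.
Entropy is a state function; using a reversible isothermal path, ΔS_gas = nR ln(V₂/V₁) = 4.09 × 8.314 × ln(151/26) = 59.8 J/K.
The insulated surroundings exchange no heat, so ΔS_surr = 0 and ΔS_universe = ΔS_gas.

ΔS_universe = 59.8 J/K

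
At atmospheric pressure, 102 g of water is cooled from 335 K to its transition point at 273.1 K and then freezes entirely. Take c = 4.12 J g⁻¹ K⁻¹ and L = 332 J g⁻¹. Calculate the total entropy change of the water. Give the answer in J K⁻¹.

Cooling step: ΔS₁ = m c ln(T_tr/T_i) = 102 × 4.12 × ln(273.1/335) = -85.85 J/K.
Phase change: ΔS₂ = −mL/T_tr = −102 × 332 / 273.1 = -124 J/K.
ΔS_total = (-85.85) + (-124) = -210 J/K.

ΔS = -210 J/K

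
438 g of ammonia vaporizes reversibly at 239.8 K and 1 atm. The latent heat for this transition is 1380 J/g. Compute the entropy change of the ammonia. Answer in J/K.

Heat absorbed by the substance: Q = mL = 438 × 1380 = 604440 J.
At constant T, ΔS = Q_rev/T = 604440 / 239.8 = 2520 J/K.

ΔS = 2520 J/K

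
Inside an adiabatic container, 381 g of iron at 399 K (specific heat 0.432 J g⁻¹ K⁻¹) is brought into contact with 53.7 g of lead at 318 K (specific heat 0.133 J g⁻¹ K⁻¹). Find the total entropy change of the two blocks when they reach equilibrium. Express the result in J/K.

Energy balance: T_f = (m₁c₁T₁ + m₂c₂T₂)/(m₁c₁ + m₂c₂) = 395.63 K.
ΔS₁ = m₁c₁ ln(T_f/T₁) = 164.592 × ln(395.63/399) = -1.3955 J/K.
ΔS₂ = m₂c₂ ln(T_f/T₂) = 7.1421 × ln(395.63/318) = 1.5601 J/K.
ΔS_total = -1.3955 + 1.5601 = 0.165 J/K.

ΔS_total = 0.165 J/K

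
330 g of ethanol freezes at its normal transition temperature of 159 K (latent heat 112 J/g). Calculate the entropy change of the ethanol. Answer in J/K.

ΔS = -232 J/K

Heat released by the substance: Q = −mL = −330 × 112 = −36960 J.
At constant T, ΔS = Q_rev/T = −36960 / 159 = -232 J/K.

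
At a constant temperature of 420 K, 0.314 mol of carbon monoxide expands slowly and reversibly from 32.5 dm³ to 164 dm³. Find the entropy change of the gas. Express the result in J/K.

ΔS_gas = 4.23 J/K

For an isothermal ideal gas ΔS_gas = nR ln(V₂/V₁) = 0.314 × 8.314 × ln(164/32.5) = 4.23 J/K.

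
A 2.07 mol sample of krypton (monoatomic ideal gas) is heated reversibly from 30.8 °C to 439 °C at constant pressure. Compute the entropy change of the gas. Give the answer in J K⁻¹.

In kelvin: T₁ = 303.95 K, T₂ = 712.15 K. At constant pressure, ΔS = nC_p ln(T₂/T₁) with C_p = 5R/2 = 20.79 J mol⁻¹ K⁻¹.
ΔS = 2.07 × 20.79 × ln(712.15/303.95) = 36.6 J/K.

ΔS = 36.6 J/K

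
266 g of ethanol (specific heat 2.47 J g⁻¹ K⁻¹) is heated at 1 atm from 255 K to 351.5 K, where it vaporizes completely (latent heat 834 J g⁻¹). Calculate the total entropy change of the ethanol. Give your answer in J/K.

Warming step: ΔS₁ = m c ln(T_tr/T_i) = 266 × 2.47 × ln(351.5/255) = 210.9 J/K.
Phase change: ΔS₂ = +mL/T_tr = 266 × 834 / 351.5 = 631.1 J/K.
ΔS_total = (210.9) + (631.1) = 842 J/K.

ΔS = 842 J/K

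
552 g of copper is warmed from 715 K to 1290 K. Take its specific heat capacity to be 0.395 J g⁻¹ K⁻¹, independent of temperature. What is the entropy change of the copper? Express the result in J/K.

ΔS = ∫dQ_rev/T = m c ln(T₂/T₁) = 552 × 0.395 × ln(1290/715) = 129 J/K.

ΔS = 129 J/K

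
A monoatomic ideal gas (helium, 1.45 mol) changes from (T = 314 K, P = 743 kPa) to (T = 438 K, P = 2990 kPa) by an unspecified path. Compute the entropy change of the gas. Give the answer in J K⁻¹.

ΔS = -6.75 J/K

ΔS = nC_p ln(T₂/T₁) − nR ln(P₂/P₁), with C_p = 5R/2 = 20.79 J mol⁻¹ K⁻¹ for a monoatomic ideal gas.
ΔS = 1.45 × [20.79 × ln(438/314) − 8.314 × ln(2990/743)] = -6.75 J/K.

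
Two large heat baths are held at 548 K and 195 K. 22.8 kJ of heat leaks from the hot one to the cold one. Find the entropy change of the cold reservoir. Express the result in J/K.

ΔS_cold = 117 J/K

The cold reservoir gains heat Q, so ΔS_cold = +Q/T_C = 22800/195 = 117 J/K.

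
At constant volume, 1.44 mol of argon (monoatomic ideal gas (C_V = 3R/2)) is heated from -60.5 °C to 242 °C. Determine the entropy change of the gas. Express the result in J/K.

In kelvin: T₁ = 212.65 K, T₂ = 515.15 K. At constant volume, ΔS = nC_V ln(T₂/T₁) with C_V = 3R/2 = 12.47 J mol⁻¹ K⁻¹.
ΔS = 1.44 × 12.47 × ln(515.15/212.65) = 15.9 J/K.

ΔS = 15.9 J/K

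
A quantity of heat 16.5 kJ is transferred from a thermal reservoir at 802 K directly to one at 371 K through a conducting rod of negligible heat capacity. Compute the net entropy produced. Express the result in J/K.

ΔS_hot = −Q/T_H = −16500/802 = -20.57 J/K and ΔS_cold = +Q/T_C = 16500/371 = 44.47 J/K.
ΔS_total = -20.57 + 44.47 = 23.9 J/K, positive as the second law requires.

ΔS_total = 23.9 J/K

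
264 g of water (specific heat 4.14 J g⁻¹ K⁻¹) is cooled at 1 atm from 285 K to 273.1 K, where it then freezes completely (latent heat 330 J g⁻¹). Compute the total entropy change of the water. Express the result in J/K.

ΔS = -366 J/K

Cooling step: ΔS₁ = m c ln(T_tr/T_i) = 264 × 4.14 × ln(273.1/285) = -46.62 J/K.
Phase change: ΔS₂ = −mL/T_tr = −264 × 330 / 273.1 = -319 J/K.
ΔS_total = (-46.62) + (-319) = -366 J/K.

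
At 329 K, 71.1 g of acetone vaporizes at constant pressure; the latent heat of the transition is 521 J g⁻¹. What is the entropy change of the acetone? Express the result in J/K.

Heat absorbed by the substance: Q = mL = 71.1 × 521 = 37043.1 J.
At constant T, ΔS = Q_rev/T = 37043.1 / 329 = 113 J/K.

ΔS = 113 J/K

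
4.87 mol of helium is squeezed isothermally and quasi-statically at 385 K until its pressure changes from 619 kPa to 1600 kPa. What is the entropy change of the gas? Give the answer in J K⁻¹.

For an isothermal ideal gas ΔS_gas = nR ln(P₁/P₂) = 4.87 × 8.314 × ln(619/1600) = -38.5 J/K.

ΔS_gas = -38.5 J/K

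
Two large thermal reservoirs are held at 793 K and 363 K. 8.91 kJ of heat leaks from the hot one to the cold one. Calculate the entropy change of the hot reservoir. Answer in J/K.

The hot reservoir loses heat Q, so ΔS_hot = −Q/T_H = −8910/793 = -11.2 J/K.

ΔS_hot = -11.2 J/K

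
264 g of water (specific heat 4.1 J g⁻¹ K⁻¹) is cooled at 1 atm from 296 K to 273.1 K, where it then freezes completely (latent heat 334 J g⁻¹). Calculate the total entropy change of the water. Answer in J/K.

Cooling step: ΔS₁ = m c ln(T_tr/T_i) = 264 × 4.1 × ln(273.1/296) = -87.16 J/K.
Phase change: ΔS₂ = −mL/T_tr = −264 × 334 / 273.1 = -322.9 J/K.
ΔS_total = (-87.16) + (-322.9) = -410 J/K.

ΔS = -410 J/K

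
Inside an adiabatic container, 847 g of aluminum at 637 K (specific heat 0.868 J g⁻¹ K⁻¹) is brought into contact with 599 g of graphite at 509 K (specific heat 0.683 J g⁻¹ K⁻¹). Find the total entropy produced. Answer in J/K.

ΔS_total = 6.46 J/K

Energy balance: T_f = (m₁c₁T₁ + m₂c₂T₂)/(m₁c₁ + m₂c₂) = 591.24 K.
ΔS₁ = m₁c₁ ln(T_f/T₁) = 735.196 × ln(591.24/637) = -54.81 J/K.
ΔS₂ = m₂c₂ ln(T_f/T₂) = 409.117 × ln(591.24/509) = 61.27 J/K.
ΔS_total = -54.81 + 61.27 = 6.46 J/K.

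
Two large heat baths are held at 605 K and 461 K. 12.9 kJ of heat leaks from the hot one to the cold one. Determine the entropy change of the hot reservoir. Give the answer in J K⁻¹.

ΔS_hot = -21.3 J/K

The hot reservoir loses heat Q, so ΔS_hot = −Q/T_H = −12900/605 = -21.3 J/K.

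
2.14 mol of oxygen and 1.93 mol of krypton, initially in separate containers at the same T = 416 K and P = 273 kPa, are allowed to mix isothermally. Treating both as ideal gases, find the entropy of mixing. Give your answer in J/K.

Mole fractions: x_A = 2.14/4.07 = 0.526, x_B = 0.474.
ΔS_mix = −R(n_A ln x_A + n_B ln x_B) = −8.314 × (2.14 ln 0.526 + 1.93 ln 0.474) = 23.4 J/K.

ΔS_mix = 23.4 J/K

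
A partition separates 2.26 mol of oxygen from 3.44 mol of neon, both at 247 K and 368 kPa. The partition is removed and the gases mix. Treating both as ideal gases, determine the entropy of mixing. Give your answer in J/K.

Mole fractions: x_A = 2.26/5.7 = 0.396, x_B = 0.604.
ΔS_mix = −R(n_A ln x_A + n_B ln x_B) = −8.314 × (2.26 ln 0.396 + 3.44 ln 0.604) = 31.8 J/K.

ΔS_mix = 31.8 J/K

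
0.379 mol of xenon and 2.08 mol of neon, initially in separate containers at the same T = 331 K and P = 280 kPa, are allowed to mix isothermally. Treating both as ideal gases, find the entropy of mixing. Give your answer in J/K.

ΔS_mix = 8.79 J/K

Mole fractions: x_A = 0.379/2.46 = 0.154, x_B = 0.846.
ΔS_mix = −R(n_A ln x_A + n_B ln x_B) = −8.314 × (0.379 ln 0.154 + 2.08 ln 0.846) = 8.79 J/K.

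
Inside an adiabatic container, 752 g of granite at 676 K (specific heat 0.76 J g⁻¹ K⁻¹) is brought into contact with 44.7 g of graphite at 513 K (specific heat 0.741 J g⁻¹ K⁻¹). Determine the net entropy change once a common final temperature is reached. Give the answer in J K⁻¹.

ΔS_total = 1.1 J/K

Energy balance: T_f = (m₁c₁T₁ + m₂c₂T₂)/(m₁c₁ + m₂c₂) = 667.07 K.
ΔS₁ = m₁c₁ ln(T_f/T₁) = 571.52 × ln(667.07/676) = -7.599 J/K.
ΔS₂ = m₂c₂ ln(T_f/T₂) = 33.1227 × ln(667.07/513) = 8.699 J/K.
ΔS_total = -7.599 + 8.699 = 1.1 J/K.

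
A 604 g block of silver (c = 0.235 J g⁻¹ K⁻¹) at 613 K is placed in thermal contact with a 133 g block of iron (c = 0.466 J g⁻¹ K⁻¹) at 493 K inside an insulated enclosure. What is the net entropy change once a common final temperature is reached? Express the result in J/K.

Energy balance: T_f = (m₁c₁T₁ + m₂c₂T₂)/(m₁c₁ + m₂c₂) = 576.53 K.
ΔS₁ = m₁c₁ ln(T_f/T₁) = 141.94 × ln(576.53/613) = -8.7068 J/K.
ΔS₂ = m₂c₂ ln(T_f/T₂) = 61.978 × ln(576.53/493) = 9.7004 J/K.
ΔS_total = -8.7068 + 9.7004 = 0.994 J/K.

ΔS_total = 0.994 J/K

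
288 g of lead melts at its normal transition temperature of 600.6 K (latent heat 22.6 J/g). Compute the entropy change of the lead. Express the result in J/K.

ΔS = 10.8 J/K

Heat absorbed by the substance: Q = mL = 288 × 22.6 = 6508.8 J.
At constant T, ΔS = Q_rev/T = 6508.8 / 600.6 = 10.8 J/K.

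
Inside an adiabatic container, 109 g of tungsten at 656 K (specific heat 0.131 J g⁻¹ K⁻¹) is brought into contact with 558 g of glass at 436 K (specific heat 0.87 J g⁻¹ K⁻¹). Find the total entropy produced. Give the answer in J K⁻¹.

ΔS_total = 1.32 J/K

Energy balance: T_f = (m₁c₁T₁ + m₂c₂T₂)/(m₁c₁ + m₂c₂) = 442.29 K.
ΔS₁ = m₁c₁ ln(T_f/T₁) = 14.279 × ln(442.29/656) = -5.629 J/K.
ΔS₂ = m₂c₂ ln(T_f/T₂) = 485.46 × ln(442.29/436) = 6.949 J/K.
ΔS_total = -5.629 + 6.949 = 1.32 J/K.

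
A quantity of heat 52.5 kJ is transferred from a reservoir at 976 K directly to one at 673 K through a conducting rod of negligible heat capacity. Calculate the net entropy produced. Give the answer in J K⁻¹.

ΔS_hot = −Q/T_H = −52500/976 = -53.79 J/K and ΔS_cold = +Q/T_C = 52500/673 = 78.01 J/K.
ΔS_total = -53.79 + 78.01 = 24.2 J/K, positive as the second law requires.

ΔS_total = 24.2 J/K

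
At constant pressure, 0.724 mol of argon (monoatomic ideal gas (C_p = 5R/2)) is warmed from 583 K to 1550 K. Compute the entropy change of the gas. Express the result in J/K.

At constant pressure, ΔS = nC_p ln(T₂/T₁) with C_p = 5R/2 = 20.79 J mol⁻¹ K⁻¹.
ΔS = 0.724 × 20.79 × ln(1550/583) = 14.7 J/K.

ΔS = 14.7 J/K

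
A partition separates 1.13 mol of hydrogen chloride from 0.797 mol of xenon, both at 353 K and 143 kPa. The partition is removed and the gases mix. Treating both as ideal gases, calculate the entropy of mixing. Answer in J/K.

ΔS_mix = 10.9 J/K

Mole fractions: x_A = 1.13/1.93 = 0.586, x_B = 0.414.
ΔS_mix = −R(n_A ln x_A + n_B ln x_B) = −8.314 × (1.13 ln 0.586 + 0.797 ln 0.414) = 10.9 J/K.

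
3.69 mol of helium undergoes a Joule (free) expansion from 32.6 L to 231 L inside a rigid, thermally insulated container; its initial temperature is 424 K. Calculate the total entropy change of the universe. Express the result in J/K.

ΔS_universe = 60.1 J/K

For an ideal gas in free expansion Q = 0 and W = 0, so T is unchanged.
Entropy is a state function; using a reversible isothermal path, ΔS_gas = nR ln(V₂/V₁) = 3.69 × 8.314 × ln(231/32.6) = 60.1 J/K.
The insulated surroundings exchange no heat, so ΔS_surr = 0 and ΔS_universe = ΔS_gas.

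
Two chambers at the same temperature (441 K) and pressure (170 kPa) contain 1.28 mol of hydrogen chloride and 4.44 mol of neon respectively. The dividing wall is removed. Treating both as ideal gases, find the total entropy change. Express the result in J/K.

ΔS_mix = 25.3 J/K

Mole fractions: x_A = 1.28/5.72 = 0.224, x_B = 0.776.
ΔS_mix = −R(n_A ln x_A + n_B ln x_B) = −8.314 × (1.28 ln 0.224 + 4.44 ln 0.776) = 25.3 J/K.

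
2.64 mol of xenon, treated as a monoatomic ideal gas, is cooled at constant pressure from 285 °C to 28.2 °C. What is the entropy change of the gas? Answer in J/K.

In kelvin: T₁ = 558.15 K, T₂ = 301.35 K. At constant pressure, ΔS = nC_p ln(T₂/T₁) with C_p = 5R/2 = 20.79 J mol⁻¹ K⁻¹.
ΔS = 2.64 × 20.79 × ln(301.35/558.15) = -33.8 J/K.

ΔS = -33.8 J/K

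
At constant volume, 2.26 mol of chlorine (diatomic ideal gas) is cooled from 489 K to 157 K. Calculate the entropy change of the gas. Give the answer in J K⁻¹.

ΔS = -53.4 J/K

At constant volume, ΔS = nC_V ln(T₂/T₁) with C_V = 5R/2 = 20.79 J mol⁻¹ K⁻¹.
ΔS = 2.26 × 20.79 × ln(157/489) = -53.4 J/K.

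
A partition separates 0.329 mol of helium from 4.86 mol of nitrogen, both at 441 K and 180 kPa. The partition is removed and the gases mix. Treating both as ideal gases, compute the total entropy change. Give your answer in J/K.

ΔS_mix = 10.2 J/K

Mole fractions: x_A = 0.329/5.19 = 0.0634, x_B = 0.937.
ΔS_mix = −R(n_A ln x_A + n_B ln x_B) = −8.314 × (0.329 ln 0.0634 + 4.86 ln 0.937) = 10.2 J/K.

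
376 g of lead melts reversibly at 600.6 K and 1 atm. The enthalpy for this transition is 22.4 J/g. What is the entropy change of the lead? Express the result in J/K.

ΔS = 14 J/K

Heat absorbed by the substance: Q = mL = 376 × 22.4 = 8422.4 J.
At constant T, ΔS = Q_rev/T = 8422.4 / 600.6 = 14 J/K.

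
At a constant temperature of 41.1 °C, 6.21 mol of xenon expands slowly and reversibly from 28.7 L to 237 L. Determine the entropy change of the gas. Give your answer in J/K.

ΔS_gas = 109 J/K

For an isothermal ideal gas ΔS_gas = nR ln(V₂/V₁) = 6.21 × 8.314 × ln(237/28.7) = 109 J/K.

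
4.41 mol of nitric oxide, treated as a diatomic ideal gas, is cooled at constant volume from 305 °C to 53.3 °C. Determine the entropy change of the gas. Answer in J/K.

In kelvin: T₁ = 578.15 K, T₂ = 326.45 K. At constant volume, ΔS = nC_V ln(T₂/T₁) with C_V = 5R/2 = 20.79 J mol⁻¹ K⁻¹.
ΔS = 4.41 × 20.79 × ln(326.45/578.15) = -52.4 J/K.

ΔS = -52.4 J/K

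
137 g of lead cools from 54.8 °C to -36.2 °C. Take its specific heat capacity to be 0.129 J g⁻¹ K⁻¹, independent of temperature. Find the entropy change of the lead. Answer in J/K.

ΔS = -5.74 J/K

In kelvin: T₁ = 327.95 K, T₂ = 236.95 K. ΔS = ∫dQ_rev/T = m c ln(T₂/T₁) = 137 × 0.129 × ln(236.95/327.95) = -5.74 J/K.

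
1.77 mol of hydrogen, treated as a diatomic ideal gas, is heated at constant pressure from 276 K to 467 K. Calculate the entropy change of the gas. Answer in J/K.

At constant pressure, ΔS = nC_p ln(T₂/T₁) with C_p = 7R/2 = 29.1 J mol⁻¹ K⁻¹.
ΔS = 1.77 × 29.1 × ln(467/276) = 27.1 J/K.

ΔS = 27.1 J/K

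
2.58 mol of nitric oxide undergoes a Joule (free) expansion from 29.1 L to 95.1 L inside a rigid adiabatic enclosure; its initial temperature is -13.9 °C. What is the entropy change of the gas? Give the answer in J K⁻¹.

For an ideal gas in free expansion Q = 0 and W = 0, so T is unchanged.
Entropy is a state function; using a reversible isothermal path, ΔS_gas = nR ln(V₂/V₁) = 2.58 × 8.314 × ln(95.1/29.1) = 25.4 J/K.

ΔS_gas = 25.4 J/K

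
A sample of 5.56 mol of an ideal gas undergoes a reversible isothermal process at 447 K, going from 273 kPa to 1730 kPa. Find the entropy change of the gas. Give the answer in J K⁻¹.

For an isothermal ideal gas ΔS_gas = nR ln(P₁/P₂) = 5.56 × 8.314 × ln(273/1730) = -85.4 J/K.

ΔS_gas = -85.4 J/K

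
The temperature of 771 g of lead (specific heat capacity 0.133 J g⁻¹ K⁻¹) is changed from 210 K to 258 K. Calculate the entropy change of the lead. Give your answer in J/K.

ΔS = 21.1 J/K

ΔS = ∫dQ_rev/T = m c ln(T₂/T₁) = 771 × 0.133 × ln(258/210) = 21.1 J/K.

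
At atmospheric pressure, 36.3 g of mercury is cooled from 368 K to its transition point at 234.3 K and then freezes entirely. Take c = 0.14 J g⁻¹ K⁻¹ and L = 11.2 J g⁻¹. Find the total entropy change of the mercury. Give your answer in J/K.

ΔS = -4.03 J/K

Cooling step: ΔS₁ = m c ln(T_tr/T_i) = 36.3 × 0.14 × ln(234.3/368) = -2.294 J/K.
Phase change: ΔS₂ = −mL/T_tr = −36.3 × 11.2 / 234.3 = -1.735 J/K.
ΔS_total = (-2.294) + (-1.735) = -4.03 J/K.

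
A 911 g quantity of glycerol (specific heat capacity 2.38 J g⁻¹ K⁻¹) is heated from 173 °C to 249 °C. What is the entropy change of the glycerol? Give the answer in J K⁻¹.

ΔS = 341 J/K

In kelvin: T₁ = 446.15 K, T₂ = 522.15 K. ΔS = ∫dQ_rev/T = m c ln(T₂/T₁) = 911 × 2.38 × ln(522.15/446.15) = 341 J/K.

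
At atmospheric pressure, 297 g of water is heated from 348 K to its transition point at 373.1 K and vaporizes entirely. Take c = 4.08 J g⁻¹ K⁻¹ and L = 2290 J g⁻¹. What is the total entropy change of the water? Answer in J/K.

Warming step: ΔS₁ = m c ln(T_tr/T_i) = 297 × 4.08 × ln(373.1/348) = 84.39 J/K.
Phase change: ΔS₂ = +mL/T_tr = 297 × 2290 / 373.1 = 1823 J/K.
ΔS_total = (84.39) + (1823) = 1910 J/K.

ΔS = 1910 J/K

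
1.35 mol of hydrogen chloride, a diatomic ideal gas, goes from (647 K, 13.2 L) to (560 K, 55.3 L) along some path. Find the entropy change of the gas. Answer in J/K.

Entropy is a state function: ΔS = nC_V ln(T₂/T₁) + nR ln(V₂/V₁), with C_V = 5R/2 = 20.79 J mol⁻¹ K⁻¹ for a diatomic ideal gas.
ΔS = 1.35 × [20.79 × ln(560/647) + 8.314 × ln(55.3/13.2)] = 12 J/K.

ΔS = 12 J/K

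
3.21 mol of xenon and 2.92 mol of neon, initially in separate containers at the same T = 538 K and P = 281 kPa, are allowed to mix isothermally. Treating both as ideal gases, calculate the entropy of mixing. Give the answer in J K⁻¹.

Mole fractions: x_A = 3.21/6.13 = 0.524, x_B = 0.476.
ΔS_mix = −R(n_A ln x_A + n_B ln x_B) = −8.314 × (3.21 ln 0.524 + 2.92 ln 0.476) = 35.3 J/K.

ΔS_mix = 35.3 J/K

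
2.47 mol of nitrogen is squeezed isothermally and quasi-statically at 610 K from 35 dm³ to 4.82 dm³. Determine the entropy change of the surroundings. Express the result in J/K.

ΔS_surr = 40.7 J/K

For an isothermal ideal gas ΔS_gas = nR ln(V₂/V₁) = 2.47 × 8.314 × ln(4.82/35) = -40.7 J/K.
The process is reversible, so ΔS_surr = −ΔS_gas = 40.7 J/K and ΔS_universe = 0.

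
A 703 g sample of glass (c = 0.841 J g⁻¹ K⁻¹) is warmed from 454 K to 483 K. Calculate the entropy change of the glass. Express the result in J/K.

ΔS = ∫dQ_rev/T = m c ln(T₂/T₁) = 703 × 0.841 × ln(483/454) = 36.6 J/K.

ΔS = 36.6 J/K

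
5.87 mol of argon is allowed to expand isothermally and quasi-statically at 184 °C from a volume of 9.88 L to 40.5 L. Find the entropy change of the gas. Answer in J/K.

ΔS_gas = 68.9 J/K

For an isothermal ideal gas ΔS_gas = nR ln(V₂/V₁) = 5.87 × 8.314 × ln(40.5/9.88) = 68.9 J/K.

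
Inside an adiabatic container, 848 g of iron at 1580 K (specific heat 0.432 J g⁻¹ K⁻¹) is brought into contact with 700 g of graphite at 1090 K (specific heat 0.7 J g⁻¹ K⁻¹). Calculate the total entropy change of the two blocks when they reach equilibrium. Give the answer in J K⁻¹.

ΔS_total = 14.6 J/K

Energy balance: T_f = (m₁c₁T₁ + m₂c₂T₂)/(m₁c₁ + m₂c₂) = 1299.6 K.
ΔS₁ = m₁c₁ ln(T_f/T₁) = 366.336 × ln(1299.6/1580) = -71.56 J/K.
ΔS₂ = m₂c₂ ln(T_f/T₂) = 490 × ln(1299.6/1090) = 86.19 J/K.
ΔS_total = -71.56 + 86.19 = 14.6 J/K.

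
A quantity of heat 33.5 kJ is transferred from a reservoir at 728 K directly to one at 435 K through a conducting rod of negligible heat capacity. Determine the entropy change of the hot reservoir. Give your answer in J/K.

The hot reservoir loses heat Q, so ΔS_hot = −Q/T_H = −33500/728 = -46 J/K.

ΔS_hot = -46 J/K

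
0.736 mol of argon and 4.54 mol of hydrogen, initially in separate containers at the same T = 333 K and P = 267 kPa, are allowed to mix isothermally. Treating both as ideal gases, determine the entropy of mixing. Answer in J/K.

ΔS_mix = 17.7 J/K

Mole fractions: x_A = 0.736/5.28 = 0.139, x_B = 0.861.
ΔS_mix = −R(n_A ln x_A + n_B ln x_B) = −8.314 × (0.736 ln 0.139 + 4.54 ln 0.861) = 17.7 J/K.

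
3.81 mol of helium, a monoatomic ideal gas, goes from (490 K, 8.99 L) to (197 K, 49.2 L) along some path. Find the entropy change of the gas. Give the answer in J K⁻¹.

ΔS = 10.5 J/K

Entropy is a state function: ΔS = nC_V ln(T₂/T₁) + nR ln(V₂/V₁), with C_V = 3R/2 = 12.47 J mol⁻¹ K⁻¹ for a monoatomic ideal gas.
ΔS = 3.81 × [12.47 × ln(197/490) + 8.314 × ln(49.2/8.99)] = 10.5 J/K.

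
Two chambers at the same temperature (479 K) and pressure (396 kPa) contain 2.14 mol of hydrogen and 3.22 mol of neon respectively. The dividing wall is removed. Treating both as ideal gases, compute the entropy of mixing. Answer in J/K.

ΔS_mix = 30 J/K

Mole fractions: x_A = 2.14/5.36 = 0.399, x_B = 0.601.
ΔS_mix = −R(n_A ln x_A + n_B ln x_B) = −8.314 × (2.14 ln 0.399 + 3.22 ln 0.601) = 30 J/K.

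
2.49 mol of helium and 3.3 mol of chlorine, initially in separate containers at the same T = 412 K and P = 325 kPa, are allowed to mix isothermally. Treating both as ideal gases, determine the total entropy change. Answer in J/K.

Mole fractions: x_A = 2.49/5.79 = 0.43, x_B = 0.57.
ΔS_mix = −R(n_A ln x_A + n_B ln x_B) = −8.314 × (2.49 ln 0.43 + 3.3 ln 0.57) = 32.9 J/K.

ΔS_mix = 32.9 J/K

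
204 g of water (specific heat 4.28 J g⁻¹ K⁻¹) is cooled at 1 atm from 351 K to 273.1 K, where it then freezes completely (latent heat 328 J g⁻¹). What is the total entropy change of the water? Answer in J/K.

Cooling step: ΔS₁ = m c ln(T_tr/T_i) = 204 × 4.28 × ln(273.1/351) = -219.1 J/K.
Phase change: ΔS₂ = −mL/T_tr = −204 × 328 / 273.1 = -245 J/K.
ΔS_total = (-219.1) + (-245) = -464 J/K.

ΔS = -464 J/K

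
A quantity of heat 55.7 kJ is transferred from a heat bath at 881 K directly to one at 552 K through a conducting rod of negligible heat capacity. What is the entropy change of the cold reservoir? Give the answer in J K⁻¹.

The cold reservoir gains heat Q, so ΔS_cold = +Q/T_C = 55700/552 = 101 J/K.

ΔS_cold = 101 J/K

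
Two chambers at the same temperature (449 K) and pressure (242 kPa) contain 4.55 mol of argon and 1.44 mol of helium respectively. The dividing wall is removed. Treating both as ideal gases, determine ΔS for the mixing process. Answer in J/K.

ΔS_mix = 27.5 J/K

Mole fractions: x_A = 4.55/5.99 = 0.76, x_B = 0.24.
ΔS_mix = −R(n_A ln x_A + n_B ln x_B) = −8.314 × (4.55 ln 0.76 + 1.44 ln 0.24) = 27.5 J/K.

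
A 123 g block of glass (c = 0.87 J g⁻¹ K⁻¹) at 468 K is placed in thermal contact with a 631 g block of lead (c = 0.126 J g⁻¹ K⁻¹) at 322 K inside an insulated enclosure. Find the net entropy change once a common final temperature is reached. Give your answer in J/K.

Energy balance: T_f = (m₁c₁T₁ + m₂c₂T₂)/(m₁c₁ + m₂c₂) = 405.76 K.
ΔS₁ = m₁c₁ ln(T_f/T₁) = 107.01 × ln(405.76/468) = -15.27 J/K.
ΔS₂ = m₂c₂ ln(T_f/T₂) = 79.506 × ln(405.76/322) = 18.38 J/K.
ΔS_total = -15.27 + 18.38 = 3.11 J/K.

ΔS_total = 3.11 J/K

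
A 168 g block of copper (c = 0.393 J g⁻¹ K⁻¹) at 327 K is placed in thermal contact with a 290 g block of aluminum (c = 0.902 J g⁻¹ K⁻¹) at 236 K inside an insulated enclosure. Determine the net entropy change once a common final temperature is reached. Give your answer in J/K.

ΔS_total = 2.99 J/K

Energy balance: T_f = (m₁c₁T₁ + m₂c₂T₂)/(m₁c₁ + m₂c₂) = 254.34 K.
ΔS₁ = m₁c₁ ln(T_f/T₁) = 66.024 × ln(254.34/327) = -16.59 J/K.
ΔS₂ = m₂c₂ ln(T_f/T₂) = 261.58 × ln(254.34/236) = 19.58 J/K.
ΔS_total = -16.59 + 19.58 = 2.99 J/K.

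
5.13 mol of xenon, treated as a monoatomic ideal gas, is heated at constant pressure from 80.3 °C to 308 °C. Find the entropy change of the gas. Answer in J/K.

In kelvin: T₁ = 353.45 K, T₂ = 581.15 K. At constant pressure, ΔS = nC_p ln(T₂/T₁) with C_p = 5R/2 = 20.79 J mol⁻¹ K⁻¹.
ΔS = 5.13 × 20.79 × ln(581.15/353.45) = 53 J/K.

ΔS = 53 J/K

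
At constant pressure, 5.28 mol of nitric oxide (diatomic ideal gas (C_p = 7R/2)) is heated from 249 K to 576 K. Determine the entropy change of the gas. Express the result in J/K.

At constant pressure, ΔS = nC_p ln(T₂/T₁) with C_p = 7R/2 = 29.1 J mol⁻¹ K⁻¹.
ΔS = 5.28 × 29.1 × ln(576/249) = 129 J/K.

ΔS = 129 J/K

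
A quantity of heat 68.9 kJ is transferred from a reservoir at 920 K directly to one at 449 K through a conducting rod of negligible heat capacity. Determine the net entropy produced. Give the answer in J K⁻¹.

ΔS_total = 78.6 J/K

ΔS_hot = −Q/T_H = −68900/920 = -74.89 J/K and ΔS_cold = +Q/T_C = 68900/449 = 153.5 J/K.
ΔS_total = -74.89 + 153.5 = 78.6 J/K, positive as the second law requires.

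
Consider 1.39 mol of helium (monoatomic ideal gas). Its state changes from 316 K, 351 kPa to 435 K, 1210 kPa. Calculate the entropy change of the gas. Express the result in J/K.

ΔS = -5.07 J/K

ΔS = nC_p ln(T₂/T₁) − nR ln(P₂/P₁), with C_p = 5R/2 = 20.79 J mol⁻¹ K⁻¹ for a monoatomic ideal gas.
ΔS = 1.39 × [20.79 × ln(435/316) − 8.314 × ln(1210/351)] = -5.07 J/K.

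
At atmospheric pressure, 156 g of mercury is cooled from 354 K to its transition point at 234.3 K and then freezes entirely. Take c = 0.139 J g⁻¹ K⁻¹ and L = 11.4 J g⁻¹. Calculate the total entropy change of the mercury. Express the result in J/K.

ΔS = -16.5 J/K

Cooling step: ΔS₁ = m c ln(T_tr/T_i) = 156 × 0.139 × ln(234.3/354) = -8.949 J/K.
Phase change: ΔS₂ = −mL/T_tr = −156 × 11.4 / 234.3 = -7.59 J/K.
ΔS_total = (-8.949) + (-7.59) = -16.5 J/K.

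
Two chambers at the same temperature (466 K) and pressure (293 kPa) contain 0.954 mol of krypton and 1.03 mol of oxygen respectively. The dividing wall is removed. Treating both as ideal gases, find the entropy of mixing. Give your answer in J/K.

ΔS_mix = 11.4 J/K

Mole fractions: x_A = 0.954/1.98 = 0.481, x_B = 0.519.
ΔS_mix = −R(n_A ln x_A + n_B ln x_B) = −8.314 × (0.954 ln 0.481 + 1.03 ln 0.519) = 11.4 J/K.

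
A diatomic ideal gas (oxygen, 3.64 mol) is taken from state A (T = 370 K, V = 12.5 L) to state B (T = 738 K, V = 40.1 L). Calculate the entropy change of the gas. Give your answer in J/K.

Entropy is a state function: ΔS = nC_V ln(T₂/T₁) + nR ln(V₂/V₁), with C_V = 5R/2 = 20.79 J mol⁻¹ K⁻¹ for a diatomic ideal gas.
ΔS = 3.64 × [20.79 × ln(738/370) + 8.314 × ln(40.1/12.5)] = 87.5 J/K.

ΔS = 87.5 J/K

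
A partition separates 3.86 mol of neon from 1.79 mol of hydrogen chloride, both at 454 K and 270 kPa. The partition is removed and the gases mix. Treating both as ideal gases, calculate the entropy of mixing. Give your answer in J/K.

ΔS_mix = 29.3 J/K

Mole fractions: x_A = 3.86/5.65 = 0.683, x_B = 0.317.
ΔS_mix = −R(n_A ln x_A + n_B ln x_B) = −8.314 × (3.86 ln 0.683 + 1.79 ln 0.317) = 29.3 J/K.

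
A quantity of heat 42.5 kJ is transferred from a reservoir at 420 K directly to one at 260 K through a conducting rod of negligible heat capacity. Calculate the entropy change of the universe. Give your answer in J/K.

ΔS_hot = −Q/T_H = −42500/420 = -101.2 J/K and ΔS_cold = +Q/T_C = 42500/260 = 163.5 J/K.
ΔS_total = -101.2 + 163.5 = 62.3 J/K, positive as the second law requires.

ΔS_total = 62.3 J/K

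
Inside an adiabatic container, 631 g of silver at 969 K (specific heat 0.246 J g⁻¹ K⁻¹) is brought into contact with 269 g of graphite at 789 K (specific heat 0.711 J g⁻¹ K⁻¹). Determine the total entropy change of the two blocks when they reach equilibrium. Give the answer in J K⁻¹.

Energy balance: T_f = (m₁c₁T₁ + m₂c₂T₂)/(m₁c₁ + m₂c₂) = 869.64 K.
ΔS₁ = m₁c₁ ln(T_f/T₁) = 155.226 × ln(869.64/969) = -16.79 J/K.
ΔS₂ = m₂c₂ ln(T_f/T₂) = 191.259 × ln(869.64/789) = 18.61 J/K.
ΔS_total = -16.79 + 18.61 = 1.82 J/K.

ΔS_total = 1.82 J/K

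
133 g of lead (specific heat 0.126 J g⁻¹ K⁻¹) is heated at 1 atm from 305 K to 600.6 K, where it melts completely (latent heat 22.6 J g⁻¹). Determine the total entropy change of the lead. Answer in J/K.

ΔS = 16.4 J/K

Warming step: ΔS₁ = m c ln(T_tr/T_i) = 133 × 0.126 × ln(600.6/305) = 11.36 J/K.
Phase change: ΔS₂ = +mL/T_tr = 133 × 22.6 / 600.6 = 5.005 J/K.
ΔS_total = (11.36) + (5.005) = 16.4 J/K.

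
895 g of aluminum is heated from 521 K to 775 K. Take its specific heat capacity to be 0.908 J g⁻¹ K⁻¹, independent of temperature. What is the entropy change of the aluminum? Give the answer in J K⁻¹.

ΔS = ∫dQ_rev/T = m c ln(T₂/T₁) = 895 × 0.908 × ln(775/521) = 323 J/K.

ΔS = 323 J/K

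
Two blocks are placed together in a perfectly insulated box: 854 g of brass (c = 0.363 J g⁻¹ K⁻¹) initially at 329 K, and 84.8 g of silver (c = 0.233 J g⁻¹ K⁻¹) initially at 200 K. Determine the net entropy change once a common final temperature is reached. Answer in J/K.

Energy balance: T_f = (m₁c₁T₁ + m₂c₂T₂)/(m₁c₁ + m₂c₂) = 321.27 K.
ΔS₁ = m₁c₁ ln(T_f/T₁) = 310.002 × ln(321.27/329) = -7.3699 J/K.
ΔS₂ = m₂c₂ ln(T_f/T₂) = 19.7584 × ln(321.27/200) = 9.3648 J/K.
ΔS_total = -7.3699 + 9.3648 = 1.99 J/K.

ΔS_total = 1.99 J/K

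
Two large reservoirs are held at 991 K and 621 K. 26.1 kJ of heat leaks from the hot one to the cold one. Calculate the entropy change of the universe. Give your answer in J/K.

ΔS_hot = −Q/T_H = −26100/991 = -26.34 J/K and ΔS_cold = +Q/T_C = 26100/621 = 42.03 J/K.
ΔS_total = -26.34 + 42.03 = 15.7 J/K, positive as the second law requires.

ΔS_total = 15.7 J/K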